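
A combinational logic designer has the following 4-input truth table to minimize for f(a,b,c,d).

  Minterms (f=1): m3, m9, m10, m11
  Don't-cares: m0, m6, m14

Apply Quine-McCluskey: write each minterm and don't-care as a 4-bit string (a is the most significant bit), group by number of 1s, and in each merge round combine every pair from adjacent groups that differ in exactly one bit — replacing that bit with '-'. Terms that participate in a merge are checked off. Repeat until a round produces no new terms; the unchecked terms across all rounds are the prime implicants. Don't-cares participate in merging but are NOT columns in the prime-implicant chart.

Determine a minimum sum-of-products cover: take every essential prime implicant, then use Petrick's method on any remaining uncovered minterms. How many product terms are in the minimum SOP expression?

Round 0: 0000 0011✓ 0110✓ 1001✓ 1010✓ 1011✓ 1110✓
Round 1: -011 -110 1-10 10-1 101-
PIs = {-011, -110, 0000, 1-10, 10-1, 101-}
Coverage chart:
  m3: -011 ←essential
  m9: 10-1 ←essential
  m10: 1-10,101-
  m11: -011,10-1,101-
Essential: -011, 10-1
Petrick residual → 1-10
Min cover (3 terms): b'cd + acd' + ab'd

3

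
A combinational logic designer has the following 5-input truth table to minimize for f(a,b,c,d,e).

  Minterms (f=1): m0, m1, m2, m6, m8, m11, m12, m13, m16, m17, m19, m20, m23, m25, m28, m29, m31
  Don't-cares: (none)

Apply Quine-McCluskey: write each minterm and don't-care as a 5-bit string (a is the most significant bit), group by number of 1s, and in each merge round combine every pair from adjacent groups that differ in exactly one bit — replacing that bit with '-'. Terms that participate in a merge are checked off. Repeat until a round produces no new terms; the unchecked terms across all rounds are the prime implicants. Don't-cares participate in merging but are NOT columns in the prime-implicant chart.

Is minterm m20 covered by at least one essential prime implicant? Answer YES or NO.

NO

[col 0] 00000*, 00001*, 00010*, 00110*, 01000*, 01011, 01100*, 01101*, 10000*, 10001*, 10011*, 10100*, 10111*, 11001*, 11100*, 11101*, 11111*
[col 1] -0000*, -0001*, -1100*, -1101*, 0-000, 00-10, 000-0, 0000-*, 01-00, 0110-*, 1-001, 1-100, 1-111, 10-00, 10-11, 100-1, 1000-*, 11-01, 111-1, 1110-*
[col 2] -000-, -110-
Prime implicants: -000-, -110-, 0-000, 00-10, 000-0, 01-00, 01011, 1-001, 1-100, 1-111, 10-00, 10-11, 100-1, 11-01, 111-1
PI chart (minterm → PIs covering it):
  0 | -000-,0-000,000-0
  1 | -000-  (sole → essential)
  2 | 00-10,000-0
  6 | 00-10  (sole → essential)
  8 | 0-000,01-00
  11 | 01011  (sole → essential)
  12 | -110-,01-00
  13 | -110-  (sole → essential)
  16 | -000-,10-00
  17 | -000-,1-001,100-1
  19 | 10-11,100-1
  20 | 1-100,10-00
  23 | 1-111,10-11
  25 | 1-001,11-01
  28 | -110-,1-100
  29 | -110-,11-01,111-1
  31 | 1-111,111-1
Essential prime implicants: -000-, -110-, 00-10, 01011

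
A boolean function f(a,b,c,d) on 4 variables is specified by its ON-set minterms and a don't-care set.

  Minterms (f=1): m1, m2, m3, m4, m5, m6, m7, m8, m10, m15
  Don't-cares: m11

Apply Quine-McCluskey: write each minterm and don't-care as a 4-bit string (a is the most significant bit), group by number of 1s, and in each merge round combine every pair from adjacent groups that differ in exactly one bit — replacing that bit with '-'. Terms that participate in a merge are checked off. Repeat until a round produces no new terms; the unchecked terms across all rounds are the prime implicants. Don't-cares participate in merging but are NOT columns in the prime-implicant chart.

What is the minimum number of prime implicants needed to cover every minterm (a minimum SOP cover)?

5

[col 0] 0001*, 0010*, 0011*, 0100*, 0101*, 0110*, 0111*, 1000*, 1010*, 1011*, 1111*
[col 1] -010*, -011*, -111*, 0-01*, 0-10*, 0-11*, 00-1*, 001-*, 01-0*, 01-1*, 010-*, 011-*, 1-11*, 10-0, 101-*
[col 2] --11, -01-, 0--1, 0-1-, 01--
Prime implicants: --11, -01-, 0--1, 0-1-, 01--, 10-0
PI chart (minterm → PIs covering it):
  1 | 0--1  (sole → essential)
  2 | -01-,0-1-
  3 | --11,-01-,0--1,0-1-
  4 | 01--  (sole → essential)
  5 | 0--1,01--
  6 | 0-1-,01--
  7 | --11,0--1,0-1-,01--
  8 | 10-0  (sole → essential)
  10 | -01-,10-0
  15 | --11  (sole → essential)
Essential prime implicants: --11, 0--1, 01--, 10-0
Petrick residual → -01-
Minimum SOP uses 5 PIs: cd + b'c + a'd + a'b + ab'd'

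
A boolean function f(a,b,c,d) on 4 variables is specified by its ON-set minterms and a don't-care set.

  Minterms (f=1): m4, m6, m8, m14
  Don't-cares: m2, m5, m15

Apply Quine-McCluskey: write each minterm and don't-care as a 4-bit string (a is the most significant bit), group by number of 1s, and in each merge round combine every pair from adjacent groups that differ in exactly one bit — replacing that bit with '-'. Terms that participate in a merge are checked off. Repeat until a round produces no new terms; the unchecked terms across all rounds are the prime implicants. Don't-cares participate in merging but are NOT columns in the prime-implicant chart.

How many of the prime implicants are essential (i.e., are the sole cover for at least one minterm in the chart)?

1

size-2^0 implicants → 0010(✓)  0100(✓)  0101(✓)  0110(✓)  1000  1110(✓)  1111(✓)
size-2^1 implicants → -110  0-10  01-0  010-  111-
Unchecked terms (primes): -110, 0-10, 01-0, 010-, 1000, 111-
Minterm coverage:
  m4 ⊆ 01-0,010-
  m6 ⊆ -110,0-10,01-0
  m8 ⊆ 1000 [E]
  m14 ⊆ -110,111-
E = {1000}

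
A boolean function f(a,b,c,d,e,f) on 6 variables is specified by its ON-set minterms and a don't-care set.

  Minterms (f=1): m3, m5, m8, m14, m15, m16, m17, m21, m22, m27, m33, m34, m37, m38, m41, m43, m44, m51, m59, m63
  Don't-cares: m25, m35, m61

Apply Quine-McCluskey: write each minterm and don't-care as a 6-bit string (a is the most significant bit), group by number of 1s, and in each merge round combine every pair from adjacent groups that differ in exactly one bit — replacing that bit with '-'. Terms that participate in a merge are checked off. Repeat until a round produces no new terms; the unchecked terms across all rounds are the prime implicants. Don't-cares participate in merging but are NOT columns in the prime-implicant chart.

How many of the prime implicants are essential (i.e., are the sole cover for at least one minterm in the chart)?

Round 0: 000011✓ 000101✓ 001000 001110✓ 001111✓ 010000✓ 010001✓ 010101✓ 010110 011001✓ 011011✓ 100001✓ 100010✓ 100011✓ 100101✓ 100110✓ 101001✓ 101011✓ 101100 110011✓ 111011✓ 111101✓ 111111✓
Round 1: -00011 -00101 -11011 0-0101 00111- 01-001 010-01 01000- 0110-1 1-0011✓ 1-1011✓ 10-001✓ 10-011✓ 100-01 100-10 1000-1✓ 10001- 1010-1✓ 11-011✓ 111-11 1111-1
Round 2: 1--011 10-0-1
PIs = {-00011, -00101, -11011, 0-0101, 001000, 00111-, 01-001, 010-01, 01000-, 010110, 0110-1, 1--011, 10-0-1, 100-01, 100-10, 10001-, 101100, 111-11, 1111-1}
Coverage chart:
  m3: -00011 ←essential
  m5: -00101,0-0101
  m8: 001000 ←essential
  m14: 00111- ←essential
  m15: 00111- ←essential
  m16: 01000- ←essential
  m17: 01-001,010-01,01000-
  m21: 0-0101,010-01
  m22: 010110 ←essential
  m27: -11011,0110-1
  m33: 10-0-1,100-01
  m34: 100-10,10001-
  m37: -00101,100-01
  m38: 100-10 ←essential
  m41: 10-0-1 ←essential
  m43: 1--011,10-0-1
  m44: 101100 ←essential
  m51: 1--011 ←essential
  m59: -11011,1--011,111-11
  m63: 111-11,1111-1
Essential: -00011, 001000, 00111-, 01000-, 010110, 1--011, 10-0-1, 100-10, 101100

9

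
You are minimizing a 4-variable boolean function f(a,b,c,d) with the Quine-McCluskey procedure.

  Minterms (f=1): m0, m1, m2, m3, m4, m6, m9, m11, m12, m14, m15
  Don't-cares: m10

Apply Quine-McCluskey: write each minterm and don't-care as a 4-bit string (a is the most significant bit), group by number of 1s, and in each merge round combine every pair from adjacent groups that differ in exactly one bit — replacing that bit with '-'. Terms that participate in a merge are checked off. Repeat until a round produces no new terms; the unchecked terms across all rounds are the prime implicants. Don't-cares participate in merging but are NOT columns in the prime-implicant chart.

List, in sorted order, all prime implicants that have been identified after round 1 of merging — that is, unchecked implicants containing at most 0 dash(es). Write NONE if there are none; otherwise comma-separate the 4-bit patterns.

NONE

Round 0: 0000✓ 0001✓ 0010✓ 0011✓ 0100✓ 0110✓ 1001✓ 1010✓ 1011✓ 1100✓ 1110✓ 1111✓
Round 1: -001✓ -010✓ -011✓ -100✓ -110✓ 0-00✓ 0-10✓ 00-0✓ 00-1✓ 000-✓ 001-✓ 01-0✓ 1-10✓ 1-11✓ 10-1✓ 101-✓ 11-0✓ 111-✓
Round 2: --10 -0-1 -01- -1-0 0--0 00-- 1-1-
PIs = {--10, -0-1, -01-, -1-0, 0--0, 00--, 1-1-}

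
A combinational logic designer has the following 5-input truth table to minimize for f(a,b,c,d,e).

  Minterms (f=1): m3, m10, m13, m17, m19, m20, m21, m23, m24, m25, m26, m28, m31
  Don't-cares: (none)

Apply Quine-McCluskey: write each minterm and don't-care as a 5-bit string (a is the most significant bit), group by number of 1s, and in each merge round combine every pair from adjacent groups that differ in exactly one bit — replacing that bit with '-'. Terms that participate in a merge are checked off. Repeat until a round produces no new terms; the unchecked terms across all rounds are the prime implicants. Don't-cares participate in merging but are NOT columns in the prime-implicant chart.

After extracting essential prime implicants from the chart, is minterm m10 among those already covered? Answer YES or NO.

Round 0: 00011✓ 01010✓ 01101 10001✓ 10011✓ 10100✓ 10101✓ 10111✓ 11000✓ 11001✓ 11010✓ 11100✓ 11111✓
Round 1: -0011 -1010 1-001 1-100 1-111 10-01✓ 10-11✓ 100-1✓ 101-1✓ 1010- 11-00 110-0 1100-
Round 2: 10--1
PIs = {-0011, -1010, 01101, 1-001, 1-100, 1-111, 10--1, 1010-, 11-00, 110-0, 1100-}
Coverage chart:
  m3: -0011 ←essential
  m10: -1010 ←essential
  m13: 01101 ←essential
  m17: 1-001,10--1
  m19: -0011,10--1
  m20: 1-100,1010-
  m21: 10--1,1010-
  m23: 1-111,10--1
  m24: 11-00,110-0,1100-
  m25: 1-001,1100-
  m26: -1010,110-0
  m28: 1-100,11-00
  m31: 1-111 ←essential
Essential: -0011, -1010, 01101, 1-111

YES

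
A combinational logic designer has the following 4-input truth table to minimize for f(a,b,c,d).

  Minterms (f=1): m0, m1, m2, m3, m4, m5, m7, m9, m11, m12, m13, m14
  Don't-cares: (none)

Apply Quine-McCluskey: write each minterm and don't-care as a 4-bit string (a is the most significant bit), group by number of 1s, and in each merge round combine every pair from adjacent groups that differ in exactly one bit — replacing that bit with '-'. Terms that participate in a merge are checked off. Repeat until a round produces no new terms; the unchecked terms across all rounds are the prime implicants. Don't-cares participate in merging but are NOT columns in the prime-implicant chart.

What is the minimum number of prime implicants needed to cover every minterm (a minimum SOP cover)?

5

[col 0] 0000*, 0001*, 0010*, 0011*, 0100*, 0101*, 0111*, 1001*, 1011*, 1100*, 1101*, 1110*
[col 1] -001*, -011*, -100*, -101*, 0-00*, 0-01*, 0-11*, 00-0*, 00-1*, 000-*, 001-*, 01-1*, 010-*, 1-01*, 10-1*, 11-0, 110-*
[col 2] --01, -0-1, -10-, 0--1, 0-0-, 00--
Prime implicants: --01, -0-1, -10-, 0--1, 0-0-, 00--, 11-0
PI chart (minterm → PIs covering it):
  0 | 0-0-,00--
  1 | --01,-0-1,0--1,0-0-,00--
  2 | 00--  (sole → essential)
  3 | -0-1,0--1,00--
  4 | -10-,0-0-
  5 | --01,-10-,0--1,0-0-
  7 | 0--1  (sole → essential)
  9 | --01,-0-1
  11 | -0-1  (sole → essential)
  12 | -10-,11-0
  13 | --01,-10-
  14 | 11-0  (sole → essential)
Essential prime implicants: -0-1, 0--1, 00--, 11-0
Petrick residual → -10-
Minimum SOP uses 5 PIs: b'd + bc' + a'd + a'b' + abd'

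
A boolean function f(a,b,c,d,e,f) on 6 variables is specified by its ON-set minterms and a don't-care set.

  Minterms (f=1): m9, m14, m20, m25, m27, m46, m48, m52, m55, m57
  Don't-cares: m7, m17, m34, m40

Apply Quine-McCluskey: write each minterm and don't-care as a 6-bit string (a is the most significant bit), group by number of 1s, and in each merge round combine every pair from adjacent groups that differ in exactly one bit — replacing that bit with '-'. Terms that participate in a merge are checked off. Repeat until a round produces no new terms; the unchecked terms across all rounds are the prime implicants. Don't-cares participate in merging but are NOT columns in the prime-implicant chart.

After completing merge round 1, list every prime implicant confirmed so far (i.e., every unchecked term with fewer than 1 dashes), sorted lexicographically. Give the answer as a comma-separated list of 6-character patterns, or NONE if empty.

[col 0] 000111, 001001*, 001110*, 010001*, 010100*, 011001*, 011011*, 100010, 101000, 101110*, 110000*, 110100*, 110111, 111001*
[col 1] -01110, -10100, -11001, 0-1001, 01-001, 0110-1, 110-00
Prime implicants: -01110, -10100, -11001, 0-1001, 000111, 01-001, 0110-1, 100010, 101000, 110-00, 110111

000111, 100010, 101000, 110111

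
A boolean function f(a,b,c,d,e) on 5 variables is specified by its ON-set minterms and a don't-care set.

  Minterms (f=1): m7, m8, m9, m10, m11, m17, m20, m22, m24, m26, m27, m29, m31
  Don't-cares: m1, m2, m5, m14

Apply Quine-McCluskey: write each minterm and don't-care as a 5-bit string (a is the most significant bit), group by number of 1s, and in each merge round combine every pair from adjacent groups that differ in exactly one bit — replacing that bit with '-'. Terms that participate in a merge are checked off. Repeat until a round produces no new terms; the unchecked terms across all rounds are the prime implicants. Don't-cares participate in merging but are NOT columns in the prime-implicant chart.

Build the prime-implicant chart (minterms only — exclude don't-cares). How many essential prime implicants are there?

5

Round 0: 00001✓ 00010✓ 00101✓ 00111✓ 01000✓ 01001✓ 01010✓ 01011✓ 01110✓ 10001✓ 10100✓ 10110✓ 11000✓ 11010✓ 11011✓ 11101✓ 11111✓
Round 1: -0001 -1000✓ -1010✓ -1011✓ 0-001 0-010 00-01 001-1 01-10 010-0✓ 010-1✓ 0100-✓ 0101-✓ 101-0 11-11 110-0✓ 1101-✓ 111-1
Round 2: -10-0 -101- 010--
PIs = {-0001, -10-0, -101-, 0-001, 0-010, 00-01, 001-1, 01-10, 010--, 101-0, 11-11, 111-1}
Coverage chart:
  m7: 001-1 ←essential
  m8: -10-0,010--
  m9: 0-001,010--
  m10: -10-0,-101-,0-010,01-10,010--
  m11: -101-,010--
  m17: -0001 ←essential
  m20: 101-0 ←essential
  m22: 101-0 ←essential
  m24: -10-0 ←essential
  m26: -10-0,-101-
  m27: -101-,11-11
  m29: 111-1 ←essential
  m31: 11-11,111-1
Essential: -0001, -10-0, 001-1, 101-0, 111-1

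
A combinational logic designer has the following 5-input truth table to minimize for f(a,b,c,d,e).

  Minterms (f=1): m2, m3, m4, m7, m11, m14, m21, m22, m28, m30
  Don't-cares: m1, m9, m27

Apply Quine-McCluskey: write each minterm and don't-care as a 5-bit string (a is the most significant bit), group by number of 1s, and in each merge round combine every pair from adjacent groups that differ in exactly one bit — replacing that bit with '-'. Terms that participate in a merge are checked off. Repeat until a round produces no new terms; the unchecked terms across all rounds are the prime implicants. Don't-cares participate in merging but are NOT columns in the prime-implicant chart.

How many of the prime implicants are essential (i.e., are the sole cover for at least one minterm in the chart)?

Round 0: 00001✓ 00010✓ 00011✓ 00100 00111✓ 01001✓ 01011✓ 01110✓ 10101 10110✓ 11011✓ 11100✓ 11110✓
Round 1: -1011 -1110 0-001✓ 0-011✓ 00-11 000-1✓ 0001- 010-1✓ 1-110 111-0
Round 2: 0-0-1
PIs = {-1011, -1110, 0-0-1, 00-11, 0001-, 00100, 1-110, 10101, 111-0}
Coverage chart:
  m2: 0001- ←essential
  m3: 0-0-1,00-11,0001-
  m4: 00100 ←essential
  m7: 00-11 ←essential
  m11: -1011,0-0-1
  m14: -1110 ←essential
  m21: 10101 ←essential
  m22: 1-110 ←essential
  m28: 111-0 ←essential
  m30: -1110,1-110,111-0
Essential: -1110, 00-11, 0001-, 00100, 1-110, 10101, 111-0

7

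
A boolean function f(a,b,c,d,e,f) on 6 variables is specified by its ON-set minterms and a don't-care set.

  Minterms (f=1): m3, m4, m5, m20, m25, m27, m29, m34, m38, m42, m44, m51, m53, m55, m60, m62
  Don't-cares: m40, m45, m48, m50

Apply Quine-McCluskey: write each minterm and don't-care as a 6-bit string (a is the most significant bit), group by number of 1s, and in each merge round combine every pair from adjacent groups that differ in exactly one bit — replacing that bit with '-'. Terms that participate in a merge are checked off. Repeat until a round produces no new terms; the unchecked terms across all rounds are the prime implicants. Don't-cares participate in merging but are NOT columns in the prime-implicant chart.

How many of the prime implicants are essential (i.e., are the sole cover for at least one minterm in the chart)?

Round 0: 000011 000100✓ 000101✓ 010100✓ 011001✓ 011011✓ 011101✓ 100010✓ 100110✓ 101000✓ 101010✓ 101100✓ 101101✓ 110000✓ 110010✓ 110011✓ 110101✓ 110111✓ 111100✓ 111110✓
Round 1: 0-0100 00010- 011-01 0110-1 1-0010 1-1100 10-010 100-10 101-00 1010-0 10110- 110-11 1100-0 11001- 1101-1 1111-0
PIs = {0-0100, 000011, 00010-, 011-01, 0110-1, 1-0010, 1-1100, 10-010, 100-10, 101-00, 1010-0, 10110-, 110-11, 1100-0, 11001-, 1101-1, 1111-0}
Coverage chart:
  m3: 000011 ←essential
  m4: 0-0100,00010-
  m5: 00010- ←essential
  m20: 0-0100 ←essential
  m25: 011-01,0110-1
  m27: 0110-1 ←essential
  m29: 011-01 ←essential
  m34: 1-0010,10-010,100-10
  m38: 100-10 ←essential
  m42: 10-010,1010-0
  m44: 1-1100,101-00,10110-
  m51: 110-11,11001-
  m53: 1101-1 ←essential
  m55: 110-11,1101-1
  m60: 1-1100,1111-0
  m62: 1111-0 ←essential
Essential: 0-0100, 000011, 00010-, 011-01, 0110-1, 100-10, 1101-1, 1111-0

8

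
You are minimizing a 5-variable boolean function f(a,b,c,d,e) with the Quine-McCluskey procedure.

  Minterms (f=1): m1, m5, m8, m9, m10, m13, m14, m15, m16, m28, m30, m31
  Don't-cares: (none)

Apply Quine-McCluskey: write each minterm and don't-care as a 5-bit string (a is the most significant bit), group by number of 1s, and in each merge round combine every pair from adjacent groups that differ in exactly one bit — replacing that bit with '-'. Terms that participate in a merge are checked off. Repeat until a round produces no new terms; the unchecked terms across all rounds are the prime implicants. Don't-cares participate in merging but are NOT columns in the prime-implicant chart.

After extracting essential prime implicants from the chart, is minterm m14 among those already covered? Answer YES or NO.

[col 0] 00001*, 00101*, 01000*, 01001*, 01010*, 01101*, 01110*, 01111*, 10000, 11100*, 11110*, 11111*
[col 1] -1110*, -1111*, 0-001*, 0-101*, 00-01*, 01-01*, 01-10, 010-0, 0100-, 011-1, 0111-*, 111-0, 1111-*
[col 2] -111-, 0--01
Prime implicants: -111-, 0--01, 01-10, 010-0, 0100-, 011-1, 10000, 111-0
PI chart (minterm → PIs covering it):
  1 | 0--01  (sole → essential)
  5 | 0--01  (sole → essential)
  8 | 010-0,0100-
  9 | 0--01,0100-
  10 | 01-10,010-0
  13 | 0--01,011-1
  14 | -111-,01-10
  15 | -111-,011-1
  16 | 10000  (sole → essential)
  28 | 111-0  (sole → essential)
  30 | -111-,111-0
  31 | -111-  (sole → essential)
Essential prime implicants: -111-, 0--01, 10000, 111-0

YES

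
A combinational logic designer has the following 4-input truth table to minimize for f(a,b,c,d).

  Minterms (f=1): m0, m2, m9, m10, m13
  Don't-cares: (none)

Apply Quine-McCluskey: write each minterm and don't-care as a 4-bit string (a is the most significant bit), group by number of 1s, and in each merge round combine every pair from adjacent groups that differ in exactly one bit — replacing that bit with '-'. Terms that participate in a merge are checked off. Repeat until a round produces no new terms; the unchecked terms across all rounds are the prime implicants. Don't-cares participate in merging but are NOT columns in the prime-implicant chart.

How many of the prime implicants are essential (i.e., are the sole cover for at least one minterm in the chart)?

3

Round 0: 0000✓ 0010✓ 1001✓ 1010✓ 1101✓
Round 1: -010 00-0 1-01
PIs = {-010, 00-0, 1-01}
Coverage chart:
  m0: 00-0 ←essential
  m2: -010,00-0
  m9: 1-01 ←essential
  m10: -010 ←essential
  m13: 1-01 ←essential
Essential: -010, 00-0, 1-01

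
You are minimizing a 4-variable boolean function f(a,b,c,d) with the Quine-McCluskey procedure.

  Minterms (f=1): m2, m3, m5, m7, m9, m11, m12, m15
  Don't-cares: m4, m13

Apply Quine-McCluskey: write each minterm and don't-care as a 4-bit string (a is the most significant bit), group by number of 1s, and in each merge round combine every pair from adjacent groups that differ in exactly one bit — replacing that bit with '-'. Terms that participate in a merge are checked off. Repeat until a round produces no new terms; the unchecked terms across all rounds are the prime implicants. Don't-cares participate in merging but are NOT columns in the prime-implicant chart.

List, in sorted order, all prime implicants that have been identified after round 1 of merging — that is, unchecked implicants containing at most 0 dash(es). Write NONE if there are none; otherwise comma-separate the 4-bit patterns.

NONE

size-2^0 implicants → 0010(✓)  0011(✓)  0100(✓)  0101(✓)  0111(✓)  1001(✓)  1011(✓)  1100(✓)  1101(✓)  1111(✓)
size-2^1 implicants → -011(✓)  -100(✓)  -101(✓)  -111(✓)  0-11(✓)  001-  01-1(✓)  010-(✓)  1-01(✓)  1-11(✓)  10-1(✓)  11-1(✓)  110-(✓)
size-2^2 implicants → --11  -1-1  -10-  1--1
Unchecked terms (primes): --11, -1-1, -10-, 001-, 1--1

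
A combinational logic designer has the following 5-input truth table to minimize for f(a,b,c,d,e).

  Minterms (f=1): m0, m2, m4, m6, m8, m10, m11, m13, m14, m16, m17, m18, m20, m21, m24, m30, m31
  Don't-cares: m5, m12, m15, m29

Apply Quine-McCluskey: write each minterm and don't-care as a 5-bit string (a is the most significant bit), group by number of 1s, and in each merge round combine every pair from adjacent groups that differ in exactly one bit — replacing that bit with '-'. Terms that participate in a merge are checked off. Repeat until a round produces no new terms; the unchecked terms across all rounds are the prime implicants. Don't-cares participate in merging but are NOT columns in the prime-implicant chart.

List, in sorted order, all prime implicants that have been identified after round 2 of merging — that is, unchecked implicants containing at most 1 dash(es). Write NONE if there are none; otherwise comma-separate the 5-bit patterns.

NONE

size-2^0 implicants → 00000(✓)  00010(✓)  00100(✓)  00101(✓)  00110(✓)  01000(✓)  01010(✓)  01011(✓)  01100(✓)  01101(✓)  01110(✓)  01111(✓)  10000(✓)  10001(✓)  10010(✓)  10100(✓)  10101(✓)  11000(✓)  11101(✓)  11110(✓)  11111(✓)
size-2^1 implicants → -0000(✓)  -0010(✓)  -0100(✓)  -0101(✓)  -1000(✓)  -1101(✓)  -1110(✓)  -1111(✓)  0-000(✓)  0-010(✓)  0-100(✓)  0-101(✓)  0-110(✓)  00-00(✓)  00-10(✓)  000-0(✓)  001-0(✓)  0010-(✓)  01-00(✓)  01-10(✓)  01-11(✓)  010-0(✓)  0101-(✓)  011-0(✓)  011-1(✓)  0110-(✓)  0111-(✓)  1-000(✓)  1-101(✓)  10-00(✓)  10-01(✓)  100-0(✓)  1000-(✓)  1010-(✓)  111-1(✓)  1111-(✓)
size-2^2 implicants → --000  --101  -0-00  -00-0  -010-  -11-1  -111-  0--00(✓)  0--10(✓)  0-0-0(✓)  0-1-0(✓)  0-10-  00--0(✓)  01--0(✓)  01-1-  011--  10-0-
size-2^3 implicants → 0---0
Unchecked terms (primes): --000, --101, -0-00, -00-0, -010-, -11-1, -111-, 0---0, 0-10-, 01-1-, 011--, 10-0-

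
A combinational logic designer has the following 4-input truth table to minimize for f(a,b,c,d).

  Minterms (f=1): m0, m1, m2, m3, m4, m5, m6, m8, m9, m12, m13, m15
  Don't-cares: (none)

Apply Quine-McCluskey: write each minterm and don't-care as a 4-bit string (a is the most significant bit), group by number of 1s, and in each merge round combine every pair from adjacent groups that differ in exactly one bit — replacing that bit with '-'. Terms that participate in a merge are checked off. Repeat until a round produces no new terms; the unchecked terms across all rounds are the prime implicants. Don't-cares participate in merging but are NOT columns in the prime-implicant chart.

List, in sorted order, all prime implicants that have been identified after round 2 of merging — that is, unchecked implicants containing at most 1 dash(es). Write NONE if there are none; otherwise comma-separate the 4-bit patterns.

11-1

[col 0] 0000*, 0001*, 0010*, 0011*, 0100*, 0101*, 0110*, 1000*, 1001*, 1100*, 1101*, 1111*
[col 1] -000*, -001*, -100*, -101*, 0-00*, 0-01*, 0-10*, 00-0*, 00-1*, 000-*, 001-*, 01-0*, 010-*, 1-00*, 1-01*, 100-*, 11-1, 110-*
[col 2] --00*, --01*, -00-*, -10-*, 0--0, 0-0-*, 00--, 1-0-*
[col 3] --0-
Prime implicants: --0-, 0--0, 00--, 11-1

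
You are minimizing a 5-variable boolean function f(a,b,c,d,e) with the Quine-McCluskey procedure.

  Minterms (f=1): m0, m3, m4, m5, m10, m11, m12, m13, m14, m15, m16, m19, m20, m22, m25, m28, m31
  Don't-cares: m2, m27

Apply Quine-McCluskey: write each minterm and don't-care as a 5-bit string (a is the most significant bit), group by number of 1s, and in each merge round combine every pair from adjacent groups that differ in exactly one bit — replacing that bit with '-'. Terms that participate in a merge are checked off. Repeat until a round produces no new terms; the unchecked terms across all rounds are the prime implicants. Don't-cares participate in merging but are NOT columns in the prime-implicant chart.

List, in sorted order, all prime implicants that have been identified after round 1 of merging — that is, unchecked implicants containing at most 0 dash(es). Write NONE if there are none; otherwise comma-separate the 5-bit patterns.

NONE

Round 0: 00000✓ 00010✓ 00011✓ 00100✓ 00101✓ 01010✓ 01011✓ 01100✓ 01101✓ 01110✓ 01111✓ 10000✓ 10011✓ 10100✓ 10110✓ 11001✓ 11011✓ 11100✓ 11111✓
Round 1: -0000✓ -0011✓ -0100✓ -1011✓ -1100✓ -1111✓ 0-010✓ 0-011✓ 0-100✓ 0-101✓ 00-00✓ 000-0 0001-✓ 0010-✓ 01-10✓ 01-11✓ 0101-✓ 011-0✓ 011-1✓ 0110-✓ 0111-✓ 1-011✓ 1-100✓ 10-00✓ 101-0 11-11✓ 110-1
Round 2: --011 --100 -0-00 -1-11 0-01- 0-10- 01-1- 011--
PIs = {--011, --100, -0-00, -1-11, 0-01-, 0-10-, 000-0, 01-1-, 011--, 101-0, 110-1}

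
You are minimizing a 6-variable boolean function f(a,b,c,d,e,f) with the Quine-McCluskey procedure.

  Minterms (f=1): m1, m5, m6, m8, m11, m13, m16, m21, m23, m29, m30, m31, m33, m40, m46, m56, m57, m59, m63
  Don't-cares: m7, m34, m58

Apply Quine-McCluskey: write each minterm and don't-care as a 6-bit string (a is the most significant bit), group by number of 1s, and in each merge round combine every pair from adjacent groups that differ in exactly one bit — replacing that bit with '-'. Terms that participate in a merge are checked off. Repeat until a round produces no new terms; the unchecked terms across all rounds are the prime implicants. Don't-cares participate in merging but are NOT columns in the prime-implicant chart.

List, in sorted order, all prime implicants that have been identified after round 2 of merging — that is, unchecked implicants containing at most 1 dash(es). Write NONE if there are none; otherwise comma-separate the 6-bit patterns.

-00001, -01000, -11111, 000-01, 00011-, 001011, 010000, 01111-, 1-1000, 100010, 101110, 111-11

size-2^0 implicants → 000001(✓)  000101(✓)  000110(✓)  000111(✓)  001000(✓)  001011  001101(✓)  010000  010101(✓)  010111(✓)  011101(✓)  011110(✓)  011111(✓)  100001(✓)  100010  101000(✓)  101110  111000(✓)  111001(✓)  111010(✓)  111011(✓)  111111(✓)
size-2^1 implicants → -00001  -01000  -11111  0-0101(✓)  0-0111(✓)  0-1101(✓)  00-101(✓)  000-01  0001-1(✓)  00011-  01-101(✓)  01-111(✓)  0101-1(✓)  0111-1(✓)  01111-  1-1000  111-11  1110-0(✓)  1110-1(✓)  11100-(✓)  11101-(✓)
size-2^2 implicants → 0--101  0-01-1  01-1-1  1110--
Unchecked terms (primes): -00001, -01000, -11111, 0--101, 0-01-1, 000-01, 00011-, 001011, 01-1-1, 010000, 01111-, 1-1000, 100010, 101110, 111-11, 1110--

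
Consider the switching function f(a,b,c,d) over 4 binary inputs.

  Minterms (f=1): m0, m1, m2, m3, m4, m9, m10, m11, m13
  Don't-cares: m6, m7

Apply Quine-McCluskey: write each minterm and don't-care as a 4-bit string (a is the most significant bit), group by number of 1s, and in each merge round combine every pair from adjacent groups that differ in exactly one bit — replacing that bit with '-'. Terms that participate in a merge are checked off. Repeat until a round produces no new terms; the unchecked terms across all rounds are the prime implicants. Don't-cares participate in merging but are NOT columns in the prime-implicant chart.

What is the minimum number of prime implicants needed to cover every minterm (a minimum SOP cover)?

size-2^0 implicants → 0000(✓)  0001(✓)  0010(✓)  0011(✓)  0100(✓)  0110(✓)  0111(✓)  1001(✓)  1010(✓)  1011(✓)  1101(✓)
size-2^1 implicants → -001(✓)  -010(✓)  -011(✓)  0-00(✓)  0-10(✓)  0-11(✓)  00-0(✓)  00-1(✓)  000-(✓)  001-(✓)  01-0(✓)  011-(✓)  1-01  10-1(✓)  101-(✓)
size-2^2 implicants → -0-1  -01-  0--0  0-1-  00--
Unchecked terms (primes): -0-1, -01-, 0--0, 0-1-, 00--, 1-01
Minterm coverage:
  m0 ⊆ 0--0,00--
  m1 ⊆ -0-1,00--
  m2 ⊆ -01-,0--0,0-1-,00--
  m3 ⊆ -0-1,-01-,0-1-,00--
  m4 ⊆ 0--0 [E]
  m9 ⊆ -0-1,1-01
  m10 ⊆ -01- [E]
  m11 ⊆ -0-1,-01-
  m13 ⊆ 1-01 [E]
E = {-01-, 0--0, 1-01}
Petrick residual → -0-1
Cover = b'd + b'c + a'd' + ac'd  |cover|=4

4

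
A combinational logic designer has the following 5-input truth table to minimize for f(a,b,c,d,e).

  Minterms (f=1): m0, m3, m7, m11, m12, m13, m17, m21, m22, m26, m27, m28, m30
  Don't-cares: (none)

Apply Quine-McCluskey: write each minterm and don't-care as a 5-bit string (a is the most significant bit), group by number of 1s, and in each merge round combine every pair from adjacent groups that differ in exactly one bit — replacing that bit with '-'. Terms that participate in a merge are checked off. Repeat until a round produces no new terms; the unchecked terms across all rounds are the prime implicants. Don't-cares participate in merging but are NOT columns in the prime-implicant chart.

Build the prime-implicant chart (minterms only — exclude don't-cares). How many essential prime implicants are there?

[col 0] 00000, 00011*, 00111*, 01011*, 01100*, 01101*, 10001*, 10101*, 10110*, 11010*, 11011*, 11100*, 11110*
[col 1] -1011, -1100, 0-011, 00-11, 0110-, 1-110, 10-01, 11-10, 1101-, 111-0
Prime implicants: -1011, -1100, 0-011, 00-11, 00000, 0110-, 1-110, 10-01, 11-10, 1101-, 111-0
PI chart (minterm → PIs covering it):
  0 | 00000  (sole → essential)
  3 | 0-011,00-11
  7 | 00-11  (sole → essential)
  11 | -1011,0-011
  12 | -1100,0110-
  13 | 0110-  (sole → essential)
  17 | 10-01  (sole → essential)
  21 | 10-01  (sole → essential)
  22 | 1-110  (sole → essential)
  26 | 11-10,1101-
  27 | -1011,1101-
  28 | -1100,111-0
  30 | 1-110,11-10,111-0
Essential prime implicants: 00-11, 00000, 0110-, 1-110, 10-01

5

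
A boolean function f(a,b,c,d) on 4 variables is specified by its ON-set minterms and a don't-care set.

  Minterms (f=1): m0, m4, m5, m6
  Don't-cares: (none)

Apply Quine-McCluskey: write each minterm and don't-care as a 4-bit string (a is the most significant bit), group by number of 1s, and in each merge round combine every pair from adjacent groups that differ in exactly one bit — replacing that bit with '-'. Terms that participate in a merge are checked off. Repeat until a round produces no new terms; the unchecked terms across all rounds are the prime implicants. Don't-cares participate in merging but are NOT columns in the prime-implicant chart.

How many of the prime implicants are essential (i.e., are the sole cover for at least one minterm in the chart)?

Round 0: 0000✓ 0100✓ 0101✓ 0110✓
Round 1: 0-00 01-0 010-
PIs = {0-00, 01-0, 010-}
Coverage chart:
  m0: 0-00 ←essential
  m4: 0-00,01-0,010-
  m5: 010- ←essential
  m6: 01-0 ←essential
Essential: 0-00, 01-0, 010-

3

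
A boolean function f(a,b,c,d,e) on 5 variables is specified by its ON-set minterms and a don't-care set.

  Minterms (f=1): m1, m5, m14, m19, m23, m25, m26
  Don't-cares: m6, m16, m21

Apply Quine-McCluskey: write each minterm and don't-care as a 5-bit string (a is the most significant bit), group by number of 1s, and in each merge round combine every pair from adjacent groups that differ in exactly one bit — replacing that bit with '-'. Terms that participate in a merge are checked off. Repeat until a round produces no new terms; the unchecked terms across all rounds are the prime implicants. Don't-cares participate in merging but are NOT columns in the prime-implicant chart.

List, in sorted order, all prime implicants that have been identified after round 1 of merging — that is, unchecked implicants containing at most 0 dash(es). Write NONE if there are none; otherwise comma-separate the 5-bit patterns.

10000, 11001, 11010

[col 0] 00001*, 00101*, 00110*, 01110*, 10000, 10011*, 10101*, 10111*, 11001, 11010
[col 1] -0101, 0-110, 00-01, 10-11, 101-1
Prime implicants: -0101, 0-110, 00-01, 10-11, 10000, 101-1, 11001, 11010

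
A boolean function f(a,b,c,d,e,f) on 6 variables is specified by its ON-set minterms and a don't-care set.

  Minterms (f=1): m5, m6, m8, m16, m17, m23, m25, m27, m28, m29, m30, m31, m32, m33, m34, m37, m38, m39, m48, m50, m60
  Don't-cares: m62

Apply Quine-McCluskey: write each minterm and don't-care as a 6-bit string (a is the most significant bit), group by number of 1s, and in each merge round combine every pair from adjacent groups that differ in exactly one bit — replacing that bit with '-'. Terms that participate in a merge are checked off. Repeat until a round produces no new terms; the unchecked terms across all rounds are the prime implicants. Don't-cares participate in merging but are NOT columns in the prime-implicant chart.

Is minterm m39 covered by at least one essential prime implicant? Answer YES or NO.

NO

[col 0] 000101*, 000110*, 001000, 010000*, 010001*, 010111*, 011001*, 011011*, 011100*, 011101*, 011110*, 011111*, 100000*, 100001*, 100010*, 100101*, 100110*, 100111*, 110000*, 110010*, 111100*, 111110*
[col 1] -00101, -00110, -10000, -11100*, -11110*, 01-001, 01-111, 01000-, 011-01*, 011-11*, 0110-1*, 0111-0*, 0111-1*, 01110-*, 01111-*, 1-0000*, 1-0010*, 100-01, 100-10, 1000-0*, 10000-, 1001-1, 10011-, 1100-0*, 1111-0*
[col 2] -111-0, 011--1, 0111--, 1-00-0
Prime implicants: -00101, -00110, -10000, -111-0, 001000, 01-001, 01-111, 01000-, 011--1, 0111--, 1-00-0, 100-01, 100-10, 10000-, 1001-1, 10011-
PI chart (minterm → PIs covering it):
  5 | -00101  (sole → essential)
  6 | -00110  (sole → essential)
  8 | 001000  (sole → essential)
  16 | -10000,01000-
  17 | 01-001,01000-
  23 | 01-111  (sole → essential)
  25 | 01-001,011--1
  27 | 011--1  (sole → essential)
  28 | -111-0,0111--
  29 | 011--1,0111--
  30 | -111-0,0111--
  31 | 01-111,011--1,0111--
  32 | 1-00-0,10000-
  33 | 100-01,10000-
  34 | 1-00-0,100-10
  37 | -00101,100-01,1001-1
  38 | -00110,100-10,10011-
  39 | 1001-1,10011-
  48 | -10000,1-00-0
  50 | 1-00-0  (sole → essential)
  60 | -111-0  (sole → essential)
Essential prime implicants: -00101, -00110, -111-0, 001000, 01-111, 011--1, 1-00-0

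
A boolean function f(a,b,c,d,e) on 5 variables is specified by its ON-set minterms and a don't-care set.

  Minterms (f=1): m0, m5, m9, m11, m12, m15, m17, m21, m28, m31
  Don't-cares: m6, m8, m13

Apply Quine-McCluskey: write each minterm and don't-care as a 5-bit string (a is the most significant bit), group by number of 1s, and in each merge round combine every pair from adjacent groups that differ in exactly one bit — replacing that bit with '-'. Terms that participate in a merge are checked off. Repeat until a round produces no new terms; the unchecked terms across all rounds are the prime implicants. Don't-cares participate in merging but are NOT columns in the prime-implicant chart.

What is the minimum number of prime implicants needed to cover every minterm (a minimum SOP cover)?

[col 0] 00000*, 00101*, 00110, 01000*, 01001*, 01011*, 01100*, 01101*, 01111*, 10001*, 10101*, 11100*, 11111*
[col 1] -0101, -1100, -1111, 0-000, 0-101, 01-00*, 01-01*, 01-11*, 010-1*, 0100-*, 011-1*, 0110-*, 10-01
[col 2] 01--1, 01-0-
Prime implicants: -0101, -1100, -1111, 0-000, 0-101, 00110, 01--1, 01-0-, 10-01
PI chart (minterm → PIs covering it):
  0 | 0-000  (sole → essential)
  5 | -0101,0-101
  9 | 01--1,01-0-
  11 | 01--1  (sole → essential)
  12 | -1100,01-0-
  15 | -1111,01--1
  17 | 10-01  (sole → essential)
  21 | -0101,10-01
  28 | -1100  (sole → essential)
  31 | -1111  (sole → essential)
Essential prime implicants: -1100, -1111, 0-000, 01--1, 10-01
Petrick residual → -0101
Minimum SOP uses 6 PIs: b'cd'e + bcd'e' + bcde + a'c'd'e' + a'be + ab'd'e

6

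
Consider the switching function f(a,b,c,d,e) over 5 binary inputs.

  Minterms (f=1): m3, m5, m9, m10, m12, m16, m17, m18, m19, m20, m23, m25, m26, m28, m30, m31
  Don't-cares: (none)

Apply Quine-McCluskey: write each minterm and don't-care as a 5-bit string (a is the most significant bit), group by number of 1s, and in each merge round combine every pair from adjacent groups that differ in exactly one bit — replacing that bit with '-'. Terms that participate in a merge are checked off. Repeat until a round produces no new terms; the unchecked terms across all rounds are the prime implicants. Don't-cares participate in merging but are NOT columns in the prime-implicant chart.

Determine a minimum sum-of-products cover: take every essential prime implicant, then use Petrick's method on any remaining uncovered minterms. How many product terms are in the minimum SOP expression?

Round 0: 00011✓ 00101 01001✓ 01010✓ 01100✓ 10000✓ 10001✓ 10010✓ 10011✓ 10100✓ 10111✓ 11001✓ 11010✓ 11100✓ 11110✓ 11111✓
Round 1: -0011 -1001 -1010 -1100 1-001 1-010 1-100 1-111 10-00 10-11 100-0✓ 100-1✓ 1000-✓ 1001-✓ 11-10 111-0 1111-
Round 2: 100--
PIs = {-0011, -1001, -1010, -1100, 00101, 1-001, 1-010, 1-100, 1-111, 10-00, 10-11, 100--, 11-10, 111-0, 1111-}
Coverage chart:
  m3: -0011 ←essential
  m5: 00101 ←essential
  m9: -1001 ←essential
  m10: -1010 ←essential
  m12: -1100 ←essential
  m16: 10-00,100--
  m17: 1-001,100--
  m18: 1-010,100--
  m19: -0011,10-11,100--
  m20: 1-100,10-00
  m23: 1-111,10-11
  m25: -1001,1-001
  m26: -1010,1-010,11-10
  m28: -1100,1-100,111-0
  m30: 11-10,111-0,1111-
  m31: 1-111,1111-
Essential: -0011, -1001, -1010, -1100, 00101
Petrick residual → 1-100, 1-111, 100--, 11-10
Min cover (9 terms): b'c'de + bc'd'e + bc'de' + bcd'e' + a'b'cd'e + acd'e' + acde + ab'c' + abde'

9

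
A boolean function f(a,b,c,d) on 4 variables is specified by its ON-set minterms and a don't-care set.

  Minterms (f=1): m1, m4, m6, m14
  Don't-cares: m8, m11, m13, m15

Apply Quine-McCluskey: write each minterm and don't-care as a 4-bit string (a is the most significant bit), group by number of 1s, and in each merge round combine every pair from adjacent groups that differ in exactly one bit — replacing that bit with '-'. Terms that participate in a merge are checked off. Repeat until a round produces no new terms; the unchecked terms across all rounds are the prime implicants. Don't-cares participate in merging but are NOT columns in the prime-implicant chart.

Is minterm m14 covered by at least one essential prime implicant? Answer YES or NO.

NO

size-2^0 implicants → 0001  0100(✓)  0110(✓)  1000  1011(✓)  1101(✓)  1110(✓)  1111(✓)
size-2^1 implicants → -110  01-0  1-11  11-1  111-
Unchecked terms (primes): -110, 0001, 01-0, 1-11, 1000, 11-1, 111-
Minterm coverage:
  m1 ⊆ 0001 [E]
  m4 ⊆ 01-0 [E]
  m6 ⊆ -110,01-0
  m14 ⊆ -110,111-
E = {0001, 01-0}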